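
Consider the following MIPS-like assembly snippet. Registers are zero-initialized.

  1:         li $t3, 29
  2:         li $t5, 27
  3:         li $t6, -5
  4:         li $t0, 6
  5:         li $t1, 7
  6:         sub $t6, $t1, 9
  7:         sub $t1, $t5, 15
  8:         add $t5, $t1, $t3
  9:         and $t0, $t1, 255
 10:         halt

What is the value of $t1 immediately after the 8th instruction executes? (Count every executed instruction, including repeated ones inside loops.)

12

li $t3, 29 → $t3=29
li $t5, 27 → $t5=27
li $t6, -5 → $t6=-5
li $t0, 6 → $t0=6
li $t1, 7 → $t1=7
sub $t6, $t1, 9 → $t6=7-9=-2
sub $t1, $t5, 15 → $t1=27-15=12
add $t5, $t1, $t3 → $t5=12+29=41
After step 8: $t1 = 12.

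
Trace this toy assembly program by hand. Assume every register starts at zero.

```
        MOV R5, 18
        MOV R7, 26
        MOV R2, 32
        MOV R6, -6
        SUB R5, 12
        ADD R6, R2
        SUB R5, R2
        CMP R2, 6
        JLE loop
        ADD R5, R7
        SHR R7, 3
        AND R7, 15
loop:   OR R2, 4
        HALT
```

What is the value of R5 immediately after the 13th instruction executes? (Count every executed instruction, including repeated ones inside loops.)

MOV R5, 18 → R5=18
MOV R7, 26 → R7=26
MOV R2, 32 → R2=32
MOV R6, -6 → R6=-6
SUB R5, 12 → R5=18-12=6
ADD R6, R2 → R6=(-6)+32=26
SUB R5, R2 → R5=6-32=-26
CMP R2, 6  (cmp 32,6)
JLE loop: not taken
ADD R5, R7 → R5=(-26)+26=0
SHR R7, 3 → R7=26>>3=3
AND R7, 15 → R7=3&15=3
OR R2, 4 → R2=32|4=36
After step 13: R5 = 0.

0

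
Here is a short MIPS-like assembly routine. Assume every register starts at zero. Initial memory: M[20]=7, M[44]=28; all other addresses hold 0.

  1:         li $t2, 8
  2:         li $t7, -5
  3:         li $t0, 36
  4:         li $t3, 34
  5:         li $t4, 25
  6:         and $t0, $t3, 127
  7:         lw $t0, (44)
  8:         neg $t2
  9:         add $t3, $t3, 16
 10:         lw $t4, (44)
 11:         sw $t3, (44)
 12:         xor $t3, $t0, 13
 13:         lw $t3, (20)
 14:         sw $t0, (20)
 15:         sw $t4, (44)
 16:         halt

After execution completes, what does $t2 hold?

li $t2, 8 → $t2=8
li $t7, -5 → $t7=-5
li $t0, 36 → $t0=36
li $t3, 34 → $t3=34
li $t4, 25 → $t4=25
and $t0, $t3, 127 → $t0=34&127=34
lw $t0, (44) → $t0=M[44]=28
neg $t2 → $t2=-(8)=-8
add $t3, $t3, 16 → $t3=34+16=50
lw $t4, (44) → $t4=M[44]=28
sw $t3, (44) → M[44]=50
xor $t3, $t0, 13 → $t3=28^13=17
lw $t3, (20) → $t3=M[20]=7
sw $t0, (20) → M[20]=28
sw $t4, (44) → M[44]=28
halt.

-8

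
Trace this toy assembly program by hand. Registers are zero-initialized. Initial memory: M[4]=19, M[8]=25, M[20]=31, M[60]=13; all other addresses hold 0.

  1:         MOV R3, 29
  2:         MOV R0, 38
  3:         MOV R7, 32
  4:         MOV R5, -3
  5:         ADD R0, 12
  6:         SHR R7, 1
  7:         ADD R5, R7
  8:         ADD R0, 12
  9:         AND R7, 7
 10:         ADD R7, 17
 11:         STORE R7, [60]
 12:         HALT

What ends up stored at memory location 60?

17

MOV R3, 29 → R3=29
MOV R0, 38 → R0=38
MOV R7, 32 → R7=32
MOV R5, -3 → R5=-3
ADD R0, 12 → R0=38+12=50
SHR R7, 1 → R7=32>>1=16
ADD R5, R7 → R5=(-3)+16=13
ADD R0, 12 → R0=50+12=62
AND R7, 7 → R7=16&7=0
ADD R7, 17 → R7=0+17=17
STORE R7, [60] → M[60]=17
halt.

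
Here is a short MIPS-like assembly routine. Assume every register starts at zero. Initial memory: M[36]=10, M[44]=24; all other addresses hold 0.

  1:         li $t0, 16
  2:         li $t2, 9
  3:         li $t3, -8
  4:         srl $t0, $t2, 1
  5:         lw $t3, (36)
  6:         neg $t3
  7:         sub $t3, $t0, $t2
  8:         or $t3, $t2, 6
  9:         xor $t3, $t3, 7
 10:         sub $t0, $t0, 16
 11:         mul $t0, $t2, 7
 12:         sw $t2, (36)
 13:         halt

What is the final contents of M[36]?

$t0=16
$t2=9
$t3=-8
$t0=9>>1=4
$t3=M[36]=10
$t3=-(10)=-10
$t3=4-9=-5
$t3=9|6=15
$t3=15^7=8
$t0=4-16=-12
$t0=9*7=63
sw $t2, (36) → M[36]=9
halt.

9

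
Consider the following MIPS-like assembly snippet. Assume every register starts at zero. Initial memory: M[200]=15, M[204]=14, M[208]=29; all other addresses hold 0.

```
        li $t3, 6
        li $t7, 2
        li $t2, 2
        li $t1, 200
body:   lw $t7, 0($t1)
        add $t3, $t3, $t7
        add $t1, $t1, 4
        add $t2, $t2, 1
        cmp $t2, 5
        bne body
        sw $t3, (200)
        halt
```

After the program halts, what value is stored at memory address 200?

li $t3, 6 → $t3=6
li $t7, 2 → $t7=2
li $t2, 2 → $t2=2
li $t1, 200 → $t1=200
lw $t7, 0($t1) → $t7=M[200]=15
add $t3, $t3, $t7 → $t3=6+15=21
add $t1, $t1, 4 → $t1=200+4=204
add $t2, $t2, 1 → $t2=2+1=3
cmp $t2, 5  (cmp 3,5)
bne body: taken
lw $t7, 0($t1) → $t7=M[204]=14
add $t3, $t3, $t7 → $t3=21+14=35
add $t1, $t1, 4 → $t1=204+4=208
add $t2, $t2, 1 → $t2=3+1=4
cmp $t2, 5  (cmp 4,5)
bne body: taken
lw $t7, 0($t1) → $t7=M[208]=29
add $t3, $t3, $t7 → $t3=35+29=64
add $t1, $t1, 4 → $t1=208+4=212
add $t2, $t2, 1 → $t2=4+1=5
cmp $t2, 5  (cmp 5,5)
bne body: not taken
sw $t3, (200) → M[200]=64
halt.

64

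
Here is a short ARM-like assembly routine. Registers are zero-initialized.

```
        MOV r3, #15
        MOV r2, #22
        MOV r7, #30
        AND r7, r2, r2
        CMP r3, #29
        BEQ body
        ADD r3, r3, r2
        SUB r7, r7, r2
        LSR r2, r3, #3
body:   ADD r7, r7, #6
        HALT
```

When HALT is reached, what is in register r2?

MOV r3, #15 → r3=15
MOV r2, #22 → r2=22
MOV r7, #30 → r7=30
AND r7, r2, r2 → r7=22&22=22
CMP r3, #29  (cmp 15,29)
BEQ body: not taken
ADD r3, r3, r2 → r3=15+22=37
SUB r7, r7, r2 → r7=22-22=0
LSR r2, r3, #3 → r2=37>>3=4
ADD r7, r7, #6 → r7=0+6=6
halt.

4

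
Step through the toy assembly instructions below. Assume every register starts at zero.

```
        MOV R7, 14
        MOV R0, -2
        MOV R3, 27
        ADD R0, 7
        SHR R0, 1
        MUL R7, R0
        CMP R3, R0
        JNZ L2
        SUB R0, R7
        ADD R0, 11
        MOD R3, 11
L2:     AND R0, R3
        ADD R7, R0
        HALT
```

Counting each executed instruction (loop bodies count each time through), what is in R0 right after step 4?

R7=14
R0=-2
R3=27
R0=(-2)+7=5
After step 4: R0 = 5.

5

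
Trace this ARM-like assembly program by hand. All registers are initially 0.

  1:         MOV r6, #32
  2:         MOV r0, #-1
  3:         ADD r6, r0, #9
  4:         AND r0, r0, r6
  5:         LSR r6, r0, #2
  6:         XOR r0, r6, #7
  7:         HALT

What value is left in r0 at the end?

after MOV r6, #32: r6=32
after MOV r0, #-1: r0=-1
after ADD r6, r0, #9: r6=(-1)+9=8
after AND r0, r0, r6: r0=(-1)&8=8
after LSR r6, r0, #2: r6=8>>2=2
after XOR r0, r6, #7: r0=2^7=5
halt.

5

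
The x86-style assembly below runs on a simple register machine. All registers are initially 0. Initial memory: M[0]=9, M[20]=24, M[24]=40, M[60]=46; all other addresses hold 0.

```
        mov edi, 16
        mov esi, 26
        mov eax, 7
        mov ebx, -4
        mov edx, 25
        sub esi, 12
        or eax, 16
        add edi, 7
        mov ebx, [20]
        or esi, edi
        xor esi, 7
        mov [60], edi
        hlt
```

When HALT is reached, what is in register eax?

23

after mov edi, 16: edi=16
after mov esi, 26: esi=26
after mov eax, 7: eax=7
after mov ebx, -4: ebx=-4
after mov edx, 25: edx=25
after sub esi, 12: esi=26-12=14
after or eax, 16: eax=7|16=23
after add edi, 7: edi=16+7=23
after mov ebx, [20]: ebx=M[20]=24
after or esi, edi: esi=14|23=31
after xor esi, 7: esi=31^7=24
mov [60], edi → M[60]=23
halt.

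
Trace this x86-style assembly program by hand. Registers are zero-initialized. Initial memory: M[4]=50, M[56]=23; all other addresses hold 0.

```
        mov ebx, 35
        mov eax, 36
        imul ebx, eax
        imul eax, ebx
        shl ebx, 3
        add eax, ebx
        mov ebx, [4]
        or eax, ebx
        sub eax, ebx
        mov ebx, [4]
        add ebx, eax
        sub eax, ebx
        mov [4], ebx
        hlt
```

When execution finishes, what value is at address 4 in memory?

mov ebx, 35 → ebx=35
mov eax, 36 → eax=36
imul ebx, eax → ebx=35*36=1260
imul eax, ebx → eax=36*1260=45360
shl ebx, 3 → ebx=1260<<3=10080
add eax, ebx → eax=45360+10080=55440
mov ebx, [4] → ebx=M[4]=50
or eax, ebx → eax=55440|50=55474
sub eax, ebx → eax=55474-50=55424
mov ebx, [4] → ebx=M[4]=50
add ebx, eax → ebx=50+55424=55474
sub eax, ebx → eax=55424-55474=-50
mov [4], ebx → M[4]=55474
halt.

55474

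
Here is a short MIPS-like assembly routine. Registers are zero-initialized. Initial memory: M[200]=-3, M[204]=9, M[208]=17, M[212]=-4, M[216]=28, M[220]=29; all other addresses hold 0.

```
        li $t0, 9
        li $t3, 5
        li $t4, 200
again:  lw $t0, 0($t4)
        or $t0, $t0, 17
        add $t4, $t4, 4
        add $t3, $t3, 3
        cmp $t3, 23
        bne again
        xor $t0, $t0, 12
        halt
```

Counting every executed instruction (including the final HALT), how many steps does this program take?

41

after li $t0, 9: $t0=9
after li $t3, 5: $t3=5
after li $t4, 200: $t4=200
after lw $t0, 0($t4): $t0=M[200]=-3
after or $t0, $t0, 17: $t0=(-3)|17=-3
after add $t4, $t4, 4: $t4=200+4=204
after add $t3, $t3, 3: $t3=5+3=8
cmp $t3, 23  (cmp 8,23)
bne again: taken
after lw $t0, 0($t4): $t0=M[204]=9
after or $t0, $t0, 17: $t0=9|17=25
after add $t4, $t4, 4: $t4=204+4=208
after add $t3, $t3, 3: $t3=8+3=11
cmp $t3, 23  (cmp 11,23)
bne again: taken
after lw $t0, 0($t4): $t0=M[208]=17
after or $t0, $t0, 17: $t0=17|17=17
after add $t4, $t4, 4: $t4=208+4=212
after add $t3, $t3, 3: $t3=11+3=14
cmp $t3, 23  (cmp 14,23)
bne again: taken
after lw $t0, 0($t4): $t0=M[212]=-4
after or $t0, $t0, 17: $t0=(-4)|17=-3
after add $t4, $t4, 4: $t4=212+4=216
after add $t3, $t3, 3: $t3=14+3=17
cmp $t3, 23  (cmp 17,23)
bne again: taken
after lw $t0, 0($t4): $t0=M[216]=28
after or $t0, $t0, 17: $t0=28|17=29
after add $t4, $t4, 4: $t4=216+4=220
after add $t3, $t3, 3: $t3=17+3=20
cmp $t3, 23  (cmp 20,23)
bne again: taken
after lw $t0, 0($t4): $t0=M[220]=29
after or $t0, $t0, 17: $t0=29|17=29
after add $t4, $t4, 4: $t4=220+4=224
after add $t3, $t3, 3: $t3=20+3=23
cmp $t3, 23  (cmp 23,23)
bne again: not taken
after xor $t0, $t0, 12: $t0=29^12=17
halt.
Total executed instructions: 41.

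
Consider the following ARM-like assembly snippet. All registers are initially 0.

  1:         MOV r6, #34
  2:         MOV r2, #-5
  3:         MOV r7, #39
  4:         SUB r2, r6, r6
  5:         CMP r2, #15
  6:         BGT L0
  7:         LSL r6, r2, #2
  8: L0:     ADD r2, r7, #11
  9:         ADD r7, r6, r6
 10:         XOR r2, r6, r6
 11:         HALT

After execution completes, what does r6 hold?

0

after MOV r6, #34: r6=34
after MOV r2, #-5: r2=-5
after MOV r7, #39: r7=39
after SUB r2, r6, r6: r2=34-34=0
CMP r2, #15  (cmp 0,15)
BGT L0: not taken
after LSL r6, r2, #2: r6=0<<2=0
after ADD r2, r7, #11: r2=39+11=50
after ADD r7, r6, r6: r7=0+0=0
after XOR r2, r6, r6: r2=0^0=0
halt.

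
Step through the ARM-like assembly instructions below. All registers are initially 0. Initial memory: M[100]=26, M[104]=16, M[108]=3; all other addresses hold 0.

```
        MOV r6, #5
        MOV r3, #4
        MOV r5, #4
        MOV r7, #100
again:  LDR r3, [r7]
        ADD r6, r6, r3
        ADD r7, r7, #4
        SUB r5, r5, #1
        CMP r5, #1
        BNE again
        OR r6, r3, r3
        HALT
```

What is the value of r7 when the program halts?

r6=5
r3=4
r5=4
r7=100
r3=M[100]=26
r6=5+26=31
r7=100+4=104
r5=4-1=3
CMP r5, #1  (cmp 3,1)
BNE again: taken
r3=M[104]=16
r6=31+16=47
r7=104+4=108
r5=3-1=2
CMP r5, #1  (cmp 2,1)
BNE again: taken
r3=M[108]=3
r6=47+3=50
r7=108+4=112
r5=2-1=1
CMP r5, #1  (cmp 1,1)
BNE again: not taken
r6=3|3=3
halt.

112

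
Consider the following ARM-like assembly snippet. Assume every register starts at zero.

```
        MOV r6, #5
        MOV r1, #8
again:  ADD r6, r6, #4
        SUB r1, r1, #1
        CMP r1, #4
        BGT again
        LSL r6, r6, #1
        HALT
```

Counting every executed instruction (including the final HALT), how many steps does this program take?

20

after MOV r6, #5: r6=5
after MOV r1, #8: r1=8
after ADD r6, r6, #4: r6=5+4=9
after SUB r1, r1, #1: r1=8-1=7
CMP r1, #4  (cmp 7,4)
BGT again: taken
after ADD r6, r6, #4: r6=9+4=13
after SUB r1, r1, #1: r1=7-1=6
CMP r1, #4  (cmp 6,4)
BGT again: taken
after ADD r6, r6, #4: r6=13+4=17
after SUB r1, r1, #1: r1=6-1=5
CMP r1, #4  (cmp 5,4)
BGT again: taken
after ADD r6, r6, #4: r6=17+4=21
after SUB r1, r1, #1: r1=5-1=4
CMP r1, #4  (cmp 4,4)
BGT again: not taken
after LSL r6, r6, #1: r6=21<<1=42
halt.
Total executed instructions: 20.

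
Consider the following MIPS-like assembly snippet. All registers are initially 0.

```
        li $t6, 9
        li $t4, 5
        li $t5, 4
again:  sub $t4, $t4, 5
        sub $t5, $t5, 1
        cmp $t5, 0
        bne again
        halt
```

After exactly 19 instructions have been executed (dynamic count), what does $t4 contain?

li $t6, 9 → $t6=9
li $t4, 5 → $t4=5
li $t5, 4 → $t5=4
sub $t4, $t4, 5 → $t4=5-5=0
sub $t5, $t5, 1 → $t5=4-1=3
cmp $t5, 0  (cmp 3,0)
bne again: taken
sub $t4, $t4, 5 → $t4=0-5=-5
sub $t5, $t5, 1 → $t5=3-1=2
cmp $t5, 0  (cmp 2,0)
bne again: taken
sub $t4, $t4, 5 → $t4=(-5)-5=-10
sub $t5, $t5, 1 → $t5=2-1=1
cmp $t5, 0  (cmp 1,0)
bne again: taken
sub $t4, $t4, 5 → $t4=(-10)-5=-15
sub $t5, $t5, 1 → $t5=1-1=0
cmp $t5, 0  (cmp 0,0)
bne again: not taken
After step 19: $t4 = -15.

-15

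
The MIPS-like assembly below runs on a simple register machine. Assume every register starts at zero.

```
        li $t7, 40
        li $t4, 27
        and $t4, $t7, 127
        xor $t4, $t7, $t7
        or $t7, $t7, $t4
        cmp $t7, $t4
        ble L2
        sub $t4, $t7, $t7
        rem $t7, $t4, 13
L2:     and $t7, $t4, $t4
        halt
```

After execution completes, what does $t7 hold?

0

after li $t7, 40: $t7=40
after li $t4, 27: $t4=27
after and $t4, $t7, 127: $t4=40&127=40
after xor $t4, $t7, $t7: $t4=40^40=0
after or $t7, $t7, $t4: $t7=40|0=40
cmp $t7, $t4  (cmp 40,0)
ble L2: not taken
after sub $t4, $t7, $t7: $t4=40-40=0
after rem $t7, $t4, 13: $t7=0%13=0
after and $t7, $t4, $t4: $t7=0&0=0
halt.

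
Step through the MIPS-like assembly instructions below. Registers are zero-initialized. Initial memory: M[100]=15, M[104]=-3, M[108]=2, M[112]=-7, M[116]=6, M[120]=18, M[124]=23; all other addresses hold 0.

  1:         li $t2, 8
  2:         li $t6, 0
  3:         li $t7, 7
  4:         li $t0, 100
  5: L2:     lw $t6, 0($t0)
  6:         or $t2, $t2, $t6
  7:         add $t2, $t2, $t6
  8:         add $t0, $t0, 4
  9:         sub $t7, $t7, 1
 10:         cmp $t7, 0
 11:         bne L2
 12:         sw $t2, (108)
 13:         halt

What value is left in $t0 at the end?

li $t2, 8 → $t2=8
li $t6, 0 → $t6=0
li $t7, 7 → $t7=7
li $t0, 100 → $t0=100
lw $t6, 0($t0) → $t6=M[100]=15
or $t2, $t2, $t6 → $t2=8|15=15
add $t2, $t2, $t6 → $t2=15+15=30
add $t0, $t0, 4 → $t0=100+4=104
sub $t7, $t7, 1 → $t7=7-1=6
cmp $t7, 0  (cmp 6,0)
bne L2: taken
lw $t6, 0($t0) → $t6=M[104]=-3
or $t2, $t2, $t6 → $t2=30|(-3)=-1
add $t2, $t2, $t6 → $t2=(-1)+(-3)=-4
add $t0, $t0, 4 → $t0=104+4=108
sub $t7, $t7, 1 → $t7=6-1=5
cmp $t7, 0  (cmp 5,0)
bne L2: taken
lw $t6, 0($t0) → $t6=M[108]=2
or $t2, $t2, $t6 → $t2=(-4)|2=-2
add $t2, $t2, $t6 → $t2=(-2)+2=0
add $t0, $t0, 4 → $t0=108+4=112
sub $t7, $t7, 1 → $t7=5-1=4
cmp $t7, 0  (cmp 4,0)
bne L2: taken
lw $t6, 0($t0) → $t6=M[112]=-7
or $t2, $t2, $t6 → $t2=0|(-7)=-7
add $t2, $t2, $t6 → $t2=(-7)+(-7)=-14
add $t0, $t0, 4 → $t0=112+4=116
sub $t7, $t7, 1 → $t7=4-1=3
cmp $t7, 0  (cmp 3,0)
bne L2: taken
lw $t6, 0($t0) → $t6=M[116]=6
or $t2, $t2, $t6 → $t2=(-14)|6=-10
add $t2, $t2, $t6 → $t2=(-10)+6=-4
add $t0, $t0, 4 → $t0=116+4=120
sub $t7, $t7, 1 → $t7=3-1=2
cmp $t7, 0  (cmp 2,0)
bne L2: taken
lw $t6, 0($t0) → $t6=M[120]=18
or $t2, $t2, $t6 → $t2=(-4)|18=-2
add $t2, $t2, $t6 → $t2=(-2)+18=16
add $t0, $t0, 4 → $t0=120+4=124
sub $t7, $t7, 1 → $t7=2-1=1
cmp $t7, 0  (cmp 1,0)
bne L2: taken
lw $t6, 0($t0) → $t6=M[124]=23
or $t2, $t2, $t6 → $t2=16|23=23
add $t2, $t2, $t6 → $t2=23+23=46
add $t0, $t0, 4 → $t0=124+4=128
sub $t7, $t7, 1 → $t7=1-1=0
cmp $t7, 0  (cmp 0,0)
bne L2: not taken
sw $t2, (108) → M[108]=46
halt.

128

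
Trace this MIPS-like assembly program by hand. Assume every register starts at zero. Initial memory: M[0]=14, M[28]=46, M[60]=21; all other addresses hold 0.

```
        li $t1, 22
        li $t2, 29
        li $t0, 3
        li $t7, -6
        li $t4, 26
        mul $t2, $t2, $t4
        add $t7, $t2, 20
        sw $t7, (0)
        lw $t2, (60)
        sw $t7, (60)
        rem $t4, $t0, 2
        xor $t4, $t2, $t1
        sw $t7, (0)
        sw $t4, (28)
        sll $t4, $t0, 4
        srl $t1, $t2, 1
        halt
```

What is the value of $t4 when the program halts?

after li $t1, 22: $t1=22
after li $t2, 29: $t2=29
after li $t0, 3: $t0=3
after li $t7, -6: $t7=-6
after li $t4, 26: $t4=26
after mul $t2, $t2, $t4: $t2=29*26=754
after add $t7, $t2, 20: $t7=754+20=774
sw $t7, (0) → M[0]=774
after lw $t2, (60): $t2=M[60]=21
sw $t7, (60) → M[60]=774
after rem $t4, $t0, 2: $t4=3%2=1
after xor $t4, $t2, $t1: $t4=21^22=3
sw $t7, (0) → M[0]=774
sw $t4, (28) → M[28]=3
after sll $t4, $t0, 4: $t4=3<<4=48
after srl $t1, $t2, 1: $t1=21>>1=10
halt.

48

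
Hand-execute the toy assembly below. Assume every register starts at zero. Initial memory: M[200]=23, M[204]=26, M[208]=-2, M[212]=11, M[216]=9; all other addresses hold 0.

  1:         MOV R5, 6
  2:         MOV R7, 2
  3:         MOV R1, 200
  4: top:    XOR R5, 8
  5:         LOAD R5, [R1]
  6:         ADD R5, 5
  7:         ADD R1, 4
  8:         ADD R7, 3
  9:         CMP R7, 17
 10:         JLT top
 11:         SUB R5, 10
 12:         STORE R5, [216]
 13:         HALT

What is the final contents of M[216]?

4

R5=6
R7=2
R1=200
R5=6^8=14
R5=M[200]=23
R5=23+5=28
R1=200+4=204
R7=2+3=5
CMP R7, 17  (cmp 5,17)
JLT top: taken
R5=28^8=20
R5=M[204]=26
R5=26+5=31
R1=204+4=208
R7=5+3=8
CMP R7, 17  (cmp 8,17)
JLT top: taken
R5=31^8=23
R5=M[208]=-2
R5=(-2)+5=3
R1=208+4=212
R7=8+3=11
CMP R7, 17  (cmp 11,17)
JLT top: taken
R5=3^8=11
R5=M[212]=11
R5=11+5=16
R1=212+4=216
R7=11+3=14
CMP R7, 17  (cmp 14,17)
JLT top: taken
R5=16^8=24
R5=M[216]=9
R5=9+5=14
R1=216+4=220
R7=14+3=17
CMP R7, 17  (cmp 17,17)
JLT top: not taken
R5=14-10=4
STORE R5, [216] → M[216]=4
halt.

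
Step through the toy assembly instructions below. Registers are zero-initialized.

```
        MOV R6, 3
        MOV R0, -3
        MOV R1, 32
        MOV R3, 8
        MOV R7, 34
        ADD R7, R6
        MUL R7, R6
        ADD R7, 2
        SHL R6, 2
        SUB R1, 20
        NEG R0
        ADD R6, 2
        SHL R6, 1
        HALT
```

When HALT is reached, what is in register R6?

28

R6=3
R0=-3
R1=32
R3=8
R7=34
R7=34+3=37
R7=37*3=111
R7=111+2=113
R6=3<<2=12
R1=32-20=12
R0=-(-3)=3
R6=12+2=14
R6=14<<1=28
halt.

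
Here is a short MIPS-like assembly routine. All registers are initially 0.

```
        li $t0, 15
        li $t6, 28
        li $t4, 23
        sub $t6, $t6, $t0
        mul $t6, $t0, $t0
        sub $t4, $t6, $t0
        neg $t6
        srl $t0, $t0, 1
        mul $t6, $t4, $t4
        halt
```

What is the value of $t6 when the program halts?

44100

$t0=15
$t6=28
$t4=23
$t6=28-15=13
$t6=15*15=225
$t4=225-15=210
$t6=-(225)=-225
$t0=15>>1=7
$t6=210*210=44100
halt.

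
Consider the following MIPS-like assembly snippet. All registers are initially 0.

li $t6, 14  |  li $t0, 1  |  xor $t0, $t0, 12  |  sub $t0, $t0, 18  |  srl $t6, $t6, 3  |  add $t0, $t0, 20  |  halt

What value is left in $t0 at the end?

after li $t6, 14: $t6=14
after li $t0, 1: $t0=1
after xor $t0, $t0, 12: $t0=1^12=13
after sub $t0, $t0, 18: $t0=13-18=-5
after srl $t6, $t6, 3: $t6=14>>3=1
after add $t0, $t0, 20: $t0=(-5)+20=15
halt.

15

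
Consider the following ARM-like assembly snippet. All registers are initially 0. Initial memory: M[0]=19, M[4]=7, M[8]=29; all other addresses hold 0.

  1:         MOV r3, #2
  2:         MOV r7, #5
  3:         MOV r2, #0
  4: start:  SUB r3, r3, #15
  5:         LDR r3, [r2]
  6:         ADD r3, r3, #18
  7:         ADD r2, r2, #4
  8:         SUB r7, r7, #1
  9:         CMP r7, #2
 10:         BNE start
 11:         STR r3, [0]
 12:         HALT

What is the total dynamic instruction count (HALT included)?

26

r3=2
r7=5
r2=0
r3=2-15=-13
r3=M[0]=19
r3=19+18=37
r2=0+4=4
r7=5-1=4
CMP r7, #2  (cmp 4,2)
BNE start: taken
r3=37-15=22
r3=M[4]=7
r3=7+18=25
r2=4+4=8
r7=4-1=3
CMP r7, #2  (cmp 3,2)
BNE start: taken
r3=25-15=10
r3=M[8]=29
r3=29+18=47
r2=8+4=12
r7=3-1=2
CMP r7, #2  (cmp 2,2)
BNE start: not taken
STR r3, [0] → M[0]=47
halt.
Total executed instructions: 26.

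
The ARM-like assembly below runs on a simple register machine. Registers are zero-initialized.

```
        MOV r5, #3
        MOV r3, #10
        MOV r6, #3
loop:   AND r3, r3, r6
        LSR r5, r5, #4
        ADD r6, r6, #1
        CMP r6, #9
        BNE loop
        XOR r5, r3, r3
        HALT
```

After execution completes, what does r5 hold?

0

MOV r5, #3 → r5=3
MOV r3, #10 → r3=10
MOV r6, #3 → r6=3
AND r3, r3, r6 → r3=10&3=2
LSR r5, r5, #4 → r5=3>>4=0
ADD r6, r6, #1 → r6=3+1=4
CMP r6, #9  (cmp 4,9)
BNE loop: taken
AND r3, r3, r6 → r3=2&4=0
LSR r5, r5, #4 → r5=0>>4=0
ADD r6, r6, #1 → r6=4+1=5
CMP r6, #9  (cmp 5,9)
BNE loop: taken
AND r3, r3, r6 → r3=0&5=0
LSR r5, r5, #4 → r5=0>>4=0
ADD r6, r6, #1 → r6=5+1=6
CMP r6, #9  (cmp 6,9)
BNE loop: taken
AND r3, r3, r6 → r3=0&6=0
LSR r5, r5, #4 → r5=0>>4=0
ADD r6, r6, #1 → r6=6+1=7
CMP r6, #9  (cmp 7,9)
BNE loop: taken
AND r3, r3, r6 → r3=0&7=0
LSR r5, r5, #4 → r5=0>>4=0
ADD r6, r6, #1 → r6=7+1=8
CMP r6, #9  (cmp 8,9)
BNE loop: taken
AND r3, r3, r6 → r3=0&8=0
LSR r5, r5, #4 → r5=0>>4=0
ADD r6, r6, #1 → r6=8+1=9
CMP r6, #9  (cmp 9,9)
BNE loop: not taken
XOR r5, r3, r3 → r5=0^0=0
halt.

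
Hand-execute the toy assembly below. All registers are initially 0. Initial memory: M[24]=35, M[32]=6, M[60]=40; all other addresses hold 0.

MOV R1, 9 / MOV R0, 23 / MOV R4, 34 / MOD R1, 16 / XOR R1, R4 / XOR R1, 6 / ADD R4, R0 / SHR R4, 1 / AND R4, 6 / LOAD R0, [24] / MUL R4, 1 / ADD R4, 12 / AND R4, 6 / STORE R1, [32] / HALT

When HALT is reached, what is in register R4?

0

MOV R1, 9 → R1=9
MOV R0, 23 → R0=23
MOV R4, 34 → R4=34
MOD R1, 16 → R1=9%16=9
XOR R1, R4 → R1=9^34=43
XOR R1, 6 → R1=43^6=45
ADD R4, R0 → R4=34+23=57
SHR R4, 1 → R4=57>>1=28
AND R4, 6 → R4=28&6=4
LOAD R0, [24] → R0=M[24]=35
MUL R4, 1 → R4=4*1=4
ADD R4, 12 → R4=4+12=16
AND R4, 6 → R4=16&6=0
STORE R1, [32] → M[32]=45
halt.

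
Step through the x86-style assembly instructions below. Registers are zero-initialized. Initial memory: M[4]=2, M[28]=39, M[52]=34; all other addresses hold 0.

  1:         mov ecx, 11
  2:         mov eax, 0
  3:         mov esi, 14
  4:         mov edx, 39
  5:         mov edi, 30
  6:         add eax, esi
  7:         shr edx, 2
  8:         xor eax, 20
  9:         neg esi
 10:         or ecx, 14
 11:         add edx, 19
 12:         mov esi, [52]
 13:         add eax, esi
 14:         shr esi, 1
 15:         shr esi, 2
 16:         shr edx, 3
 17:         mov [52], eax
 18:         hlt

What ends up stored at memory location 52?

after mov ecx, 11: ecx=11
after mov eax, 0: eax=0
after mov esi, 14: esi=14
after mov edx, 39: edx=39
after mov edi, 30: edi=30
after add eax, esi: eax=0+14=14
after shr edx, 2: edx=39>>2=9
after xor eax, 20: eax=14^20=26
after neg esi: esi=-(14)=-14
after or ecx, 14: ecx=11|14=15
after add edx, 19: edx=9+19=28
after mov esi, [52]: esi=M[52]=34
after add eax, esi: eax=26+34=60
after shr esi, 1: esi=34>>1=17
after shr esi, 2: esi=17>>2=4
after shr edx, 3: edx=28>>3=3
mov [52], eax → M[52]=60
halt.

60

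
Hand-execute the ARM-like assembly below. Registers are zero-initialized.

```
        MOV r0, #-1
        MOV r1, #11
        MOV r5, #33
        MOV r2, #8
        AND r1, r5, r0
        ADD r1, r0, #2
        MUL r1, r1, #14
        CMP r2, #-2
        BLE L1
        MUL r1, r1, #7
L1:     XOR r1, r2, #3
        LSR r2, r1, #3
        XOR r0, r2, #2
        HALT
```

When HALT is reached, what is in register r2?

r0=-1
r1=11
r5=33
r2=8
r1=33&(-1)=33
r1=(-1)+2=1
r1=1*14=14
CMP r2, #-2  (cmp 8,-2)
BLE L1: not taken
r1=14*7=98
r1=8^3=11
r2=11>>3=1
r0=1^2=3
halt.

1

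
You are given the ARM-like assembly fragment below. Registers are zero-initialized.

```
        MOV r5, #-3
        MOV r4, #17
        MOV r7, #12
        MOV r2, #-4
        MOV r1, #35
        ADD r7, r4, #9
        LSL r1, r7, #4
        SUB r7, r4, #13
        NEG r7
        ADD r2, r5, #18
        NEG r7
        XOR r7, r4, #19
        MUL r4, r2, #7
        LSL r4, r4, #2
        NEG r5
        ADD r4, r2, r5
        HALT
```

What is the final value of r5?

3

r5=-3
r4=17
r7=12
r2=-4
r1=35
r7=17+9=26
r1=26<<4=416
r7=17-13=4
r7=-(4)=-4
r2=(-3)+18=15
r7=-(-4)=4
r7=17^19=2
r4=15*7=105
r4=105<<2=420
r5=-(-3)=3
r4=15+3=18
halt.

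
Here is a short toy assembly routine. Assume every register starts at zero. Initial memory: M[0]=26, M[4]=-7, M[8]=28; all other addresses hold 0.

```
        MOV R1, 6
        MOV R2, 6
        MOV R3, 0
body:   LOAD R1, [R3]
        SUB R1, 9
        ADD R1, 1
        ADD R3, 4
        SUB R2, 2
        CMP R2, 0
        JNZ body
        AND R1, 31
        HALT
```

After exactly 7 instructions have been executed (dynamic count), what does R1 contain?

R1=6
R2=6
R3=0
R1=M[0]=26
R1=26-9=17
R1=17+1=18
R3=0+4=4
After step 7: R1 = 18.

18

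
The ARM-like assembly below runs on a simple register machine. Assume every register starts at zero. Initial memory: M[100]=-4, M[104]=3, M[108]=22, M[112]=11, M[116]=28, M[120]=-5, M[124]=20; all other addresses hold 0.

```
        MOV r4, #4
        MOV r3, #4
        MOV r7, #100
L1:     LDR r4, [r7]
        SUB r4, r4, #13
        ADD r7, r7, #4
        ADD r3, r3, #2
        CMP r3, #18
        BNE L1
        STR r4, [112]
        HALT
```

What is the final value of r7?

r4=4
r3=4
r7=100
r4=M[100]=-4
r4=(-4)-13=-17
r7=100+4=104
r3=4+2=6
CMP r3, #18  (cmp 6,18)
BNE L1: taken
r4=M[104]=3
r4=3-13=-10
r7=104+4=108
r3=6+2=8
CMP r3, #18  (cmp 8,18)
BNE L1: taken
r4=M[108]=22
r4=22-13=9
r7=108+4=112
r3=8+2=10
CMP r3, #18  (cmp 10,18)
BNE L1: taken
r4=M[112]=11
r4=11-13=-2
r7=112+4=116
r3=10+2=12
CMP r3, #18  (cmp 12,18)
BNE L1: taken
r4=M[116]=28
r4=28-13=15
r7=116+4=120
r3=12+2=14
CMP r3, #18  (cmp 14,18)
BNE L1: taken
r4=M[120]=-5
r4=(-5)-13=-18
r7=120+4=124
r3=14+2=16
CMP r3, #18  (cmp 16,18)
BNE L1: taken
r4=M[124]=20
r4=20-13=7
r7=124+4=128
r3=16+2=18
CMP r3, #18  (cmp 18,18)
BNE L1: not taken
STR r4, [112] → M[112]=7
halt.

128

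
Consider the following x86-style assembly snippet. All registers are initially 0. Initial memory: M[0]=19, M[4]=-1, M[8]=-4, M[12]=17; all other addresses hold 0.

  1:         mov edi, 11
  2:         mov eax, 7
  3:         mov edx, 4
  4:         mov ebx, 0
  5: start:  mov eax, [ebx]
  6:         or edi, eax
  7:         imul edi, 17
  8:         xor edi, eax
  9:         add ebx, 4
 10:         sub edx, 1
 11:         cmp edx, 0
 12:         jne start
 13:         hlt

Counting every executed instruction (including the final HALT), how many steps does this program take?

after mov edi, 11: edi=11
after mov eax, 7: eax=7
after mov edx, 4: edx=4
after mov ebx, 0: ebx=0
after mov eax, [ebx]: eax=M[0]=19
after or edi, eax: edi=11|19=27
after imul edi, 17: edi=27*17=459
after xor edi, eax: edi=459^19=472
after add ebx, 4: ebx=0+4=4
after sub edx, 1: edx=4-1=3
cmp edx, 0  (cmp 3,0)
jne start: taken
after mov eax, [ebx]: eax=M[4]=-1
after or edi, eax: edi=472|(-1)=-1
after imul edi, 17: edi=(-1)*17=-17
after xor edi, eax: edi=(-17)^(-1)=16
after add ebx, 4: ebx=4+4=8
after sub edx, 1: edx=3-1=2
cmp edx, 0  (cmp 2,0)
jne start: taken
after mov eax, [ebx]: eax=M[8]=-4
after or edi, eax: edi=16|(-4)=-4
after imul edi, 17: edi=(-4)*17=-68
after xor edi, eax: edi=(-68)^(-4)=64
after add ebx, 4: ebx=8+4=12
after sub edx, 1: edx=2-1=1
cmp edx, 0  (cmp 1,0)
jne start: taken
after mov eax, [ebx]: eax=M[12]=17
after or edi, eax: edi=64|17=81
after imul edi, 17: edi=81*17=1377
after xor edi, eax: edi=1377^17=1392
after add ebx, 4: ebx=12+4=16
after sub edx, 1: edx=1-1=0
cmp edx, 0  (cmp 0,0)
jne start: not taken
halt.
Total executed instructions: 37.

37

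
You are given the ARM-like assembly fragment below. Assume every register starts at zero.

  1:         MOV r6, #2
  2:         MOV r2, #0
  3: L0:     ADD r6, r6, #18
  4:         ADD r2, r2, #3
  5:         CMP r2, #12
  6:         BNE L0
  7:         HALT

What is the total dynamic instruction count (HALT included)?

19

MOV r6, #2 → r6=2
MOV r2, #0 → r2=0
ADD r6, r6, #18 → r6=2+18=20
ADD r2, r2, #3 → r2=0+3=3
CMP r2, #12  (cmp 3,12)
BNE L0: taken
ADD r6, r6, #18 → r6=20+18=38
ADD r2, r2, #3 → r2=3+3=6
CMP r2, #12  (cmp 6,12)
BNE L0: taken
ADD r6, r6, #18 → r6=38+18=56
ADD r2, r2, #3 → r2=6+3=9
CMP r2, #12  (cmp 9,12)
BNE L0: taken
ADD r6, r6, #18 → r6=56+18=74
ADD r2, r2, #3 → r2=9+3=12
CMP r2, #12  (cmp 12,12)
BNE L0: not taken
halt.
Total executed instructions: 19.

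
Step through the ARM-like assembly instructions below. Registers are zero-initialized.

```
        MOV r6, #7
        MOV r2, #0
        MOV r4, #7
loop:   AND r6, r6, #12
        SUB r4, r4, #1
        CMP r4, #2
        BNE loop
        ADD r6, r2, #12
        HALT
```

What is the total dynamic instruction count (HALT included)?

25

MOV r6, #7 → r6=7
MOV r2, #0 → r2=0
MOV r4, #7 → r4=7
AND r6, r6, #12 → r6=7&12=4
SUB r4, r4, #1 → r4=7-1=6
CMP r4, #2  (cmp 6,2)
BNE loop: taken
AND r6, r6, #12 → r6=4&12=4
SUB r4, r4, #1 → r4=6-1=5
CMP r4, #2  (cmp 5,2)
BNE loop: taken
AND r6, r6, #12 → r6=4&12=4
SUB r4, r4, #1 → r4=5-1=4
CMP r4, #2  (cmp 4,2)
BNE loop: taken
AND r6, r6, #12 → r6=4&12=4
SUB r4, r4, #1 → r4=4-1=3
CMP r4, #2  (cmp 3,2)
BNE loop: taken
AND r6, r6, #12 → r6=4&12=4
SUB r4, r4, #1 → r4=3-1=2
CMP r4, #2  (cmp 2,2)
BNE loop: not taken
ADD r6, r2, #12 → r6=0+12=12
halt.
Total executed instructions: 25.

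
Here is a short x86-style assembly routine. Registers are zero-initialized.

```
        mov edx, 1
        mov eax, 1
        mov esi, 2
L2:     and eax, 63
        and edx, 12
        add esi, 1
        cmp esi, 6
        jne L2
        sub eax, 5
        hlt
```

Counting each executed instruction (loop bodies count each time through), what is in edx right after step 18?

0

edx=1
eax=1
esi=2
eax=1&63=1
edx=1&12=0
esi=2+1=3
cmp esi, 6  (cmp 3,6)
jne L2: taken
eax=1&63=1
edx=0&12=0
esi=3+1=4
cmp esi, 6  (cmp 4,6)
jne L2: taken
eax=1&63=1
edx=0&12=0
esi=4+1=5
cmp esi, 6  (cmp 5,6)
jne L2: taken
After step 18: edx = 0.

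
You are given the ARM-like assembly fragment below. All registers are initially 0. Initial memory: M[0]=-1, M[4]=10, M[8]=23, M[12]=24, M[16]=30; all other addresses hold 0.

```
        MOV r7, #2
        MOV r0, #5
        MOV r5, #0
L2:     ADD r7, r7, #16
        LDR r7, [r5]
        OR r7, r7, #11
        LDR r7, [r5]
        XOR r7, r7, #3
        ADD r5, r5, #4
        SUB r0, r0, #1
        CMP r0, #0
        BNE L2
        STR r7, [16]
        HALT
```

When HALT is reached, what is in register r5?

r7=2
r0=5
r5=0
r7=2+16=18
r7=M[0]=-1
r7=(-1)|11=-1
r7=M[0]=-1
r7=(-1)^3=-4
r5=0+4=4
r0=5-1=4
CMP r0, #0  (cmp 4,0)
BNE L2: taken
r7=(-4)+16=12
r7=M[4]=10
r7=10|11=11
r7=M[4]=10
r7=10^3=9
r5=4+4=8
r0=4-1=3
CMP r0, #0  (cmp 3,0)
BNE L2: taken
r7=9+16=25
r7=M[8]=23
r7=23|11=31
r7=M[8]=23
r7=23^3=20
r5=8+4=12
r0=3-1=2
CMP r0, #0  (cmp 2,0)
BNE L2: taken
r7=20+16=36
r7=M[12]=24
r7=24|11=27
r7=M[12]=24
r7=24^3=27
r5=12+4=16
r0=2-1=1
CMP r0, #0  (cmp 1,0)
BNE L2: taken
r7=27+16=43
r7=M[16]=30
r7=30|11=31
r7=M[16]=30
r7=30^3=29
r5=16+4=20
r0=1-1=0
CMP r0, #0  (cmp 0,0)
BNE L2: not taken
STR r7, [16] → M[16]=29
halt.

20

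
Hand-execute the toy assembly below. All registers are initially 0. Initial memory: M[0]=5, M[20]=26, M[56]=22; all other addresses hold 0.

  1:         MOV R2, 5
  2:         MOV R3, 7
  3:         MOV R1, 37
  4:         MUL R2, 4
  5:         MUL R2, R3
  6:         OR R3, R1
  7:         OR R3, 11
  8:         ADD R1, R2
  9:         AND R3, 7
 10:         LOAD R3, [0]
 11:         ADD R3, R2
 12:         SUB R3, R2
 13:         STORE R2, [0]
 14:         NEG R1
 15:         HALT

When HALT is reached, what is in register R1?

MOV R2, 5 → R2=5
MOV R3, 7 → R3=7
MOV R1, 37 → R1=37
MUL R2, 4 → R2=5*4=20
MUL R2, R3 → R2=20*7=140
OR R3, R1 → R3=7|37=39
OR R3, 11 → R3=39|11=47
ADD R1, R2 → R1=37+140=177
AND R3, 7 → R3=47&7=7
LOAD R3, [0] → R3=M[0]=5
ADD R3, R2 → R3=5+140=145
SUB R3, R2 → R3=145-140=5
STORE R2, [0] → M[0]=140
NEG R1 → R1=-(177)=-177
halt.

-177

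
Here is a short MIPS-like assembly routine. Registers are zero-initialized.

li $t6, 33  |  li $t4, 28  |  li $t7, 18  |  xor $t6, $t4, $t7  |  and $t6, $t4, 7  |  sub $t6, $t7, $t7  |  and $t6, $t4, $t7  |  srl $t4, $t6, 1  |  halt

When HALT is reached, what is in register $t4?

after li $t6, 33: $t6=33
after li $t4, 28: $t4=28
after li $t7, 18: $t7=18
after xor $t6, $t4, $t7: $t6=28^18=14
after and $t6, $t4, 7: $t6=28&7=4
after sub $t6, $t7, $t7: $t6=18-18=0
after and $t6, $t4, $t7: $t6=28&18=16
after srl $t4, $t6, 1: $t4=16>>1=8
halt.

8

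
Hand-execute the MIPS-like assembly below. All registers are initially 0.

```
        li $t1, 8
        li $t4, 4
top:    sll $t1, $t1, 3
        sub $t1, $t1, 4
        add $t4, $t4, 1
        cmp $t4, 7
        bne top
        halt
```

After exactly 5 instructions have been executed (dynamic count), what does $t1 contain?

li $t1, 8 → $t1=8
li $t4, 4 → $t4=4
sll $t1, $t1, 3 → $t1=8<<3=64
sub $t1, $t1, 4 → $t1=64-4=60
add $t4, $t4, 1 → $t4=4+1=5
After step 5: $t1 = 60.

60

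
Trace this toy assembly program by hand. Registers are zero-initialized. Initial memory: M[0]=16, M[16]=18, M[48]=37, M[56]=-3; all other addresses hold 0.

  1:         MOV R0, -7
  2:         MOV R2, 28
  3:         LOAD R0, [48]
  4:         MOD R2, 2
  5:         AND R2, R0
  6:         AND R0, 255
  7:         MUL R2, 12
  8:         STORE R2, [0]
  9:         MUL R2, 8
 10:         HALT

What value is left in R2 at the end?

0

R0=-7
R2=28
R0=M[48]=37
R2=28%2=0
R2=0&37=0
R0=37&255=37
R2=0*12=0
STORE R2, [0] → M[0]=0
R2=0*8=0
halt.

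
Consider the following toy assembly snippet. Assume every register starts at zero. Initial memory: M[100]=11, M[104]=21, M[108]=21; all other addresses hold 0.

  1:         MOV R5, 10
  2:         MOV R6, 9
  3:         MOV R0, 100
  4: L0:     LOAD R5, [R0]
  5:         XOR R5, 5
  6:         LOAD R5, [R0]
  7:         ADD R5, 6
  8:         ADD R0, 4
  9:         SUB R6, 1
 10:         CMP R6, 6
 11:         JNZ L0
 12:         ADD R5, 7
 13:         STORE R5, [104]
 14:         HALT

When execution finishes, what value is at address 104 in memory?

34

MOV R5, 10 → R5=10
MOV R6, 9 → R6=9
MOV R0, 100 → R0=100
LOAD R5, [R0] → R5=M[100]=11
XOR R5, 5 → R5=11^5=14
LOAD R5, [R0] → R5=M[100]=11
ADD R5, 6 → R5=11+6=17
ADD R0, 4 → R0=100+4=104
SUB R6, 1 → R6=9-1=8
CMP R6, 6  (cmp 8,6)
JNZ L0: taken
LOAD R5, [R0] → R5=M[104]=21
XOR R5, 5 → R5=21^5=16
LOAD R5, [R0] → R5=M[104]=21
ADD R5, 6 → R5=21+6=27
ADD R0, 4 → R0=104+4=108
SUB R6, 1 → R6=8-1=7
CMP R6, 6  (cmp 7,6)
JNZ L0: taken
LOAD R5, [R0] → R5=M[108]=21
XOR R5, 5 → R5=21^5=16
LOAD R5, [R0] → R5=M[108]=21
ADD R5, 6 → R5=21+6=27
ADD R0, 4 → R0=108+4=112
SUB R6, 1 → R6=7-1=6
CMP R6, 6  (cmp 6,6)
JNZ L0: not taken
ADD R5, 7 → R5=27+7=34
STORE R5, [104] → M[104]=34
halt.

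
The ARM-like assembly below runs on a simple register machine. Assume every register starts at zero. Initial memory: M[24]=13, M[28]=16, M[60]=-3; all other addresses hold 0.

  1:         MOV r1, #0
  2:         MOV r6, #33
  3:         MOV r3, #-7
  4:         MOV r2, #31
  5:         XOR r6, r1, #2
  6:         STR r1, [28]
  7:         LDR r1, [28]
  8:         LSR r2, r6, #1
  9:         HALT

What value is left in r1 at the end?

MOV r1, #0 → r1=0
MOV r6, #33 → r6=33
MOV r3, #-7 → r3=-7
MOV r2, #31 → r2=31
XOR r6, r1, #2 → r6=0^2=2
STR r1, [28] → M[28]=0
LDR r1, [28] → r1=M[28]=0
LSR r2, r6, #1 → r2=2>>1=1
halt.

0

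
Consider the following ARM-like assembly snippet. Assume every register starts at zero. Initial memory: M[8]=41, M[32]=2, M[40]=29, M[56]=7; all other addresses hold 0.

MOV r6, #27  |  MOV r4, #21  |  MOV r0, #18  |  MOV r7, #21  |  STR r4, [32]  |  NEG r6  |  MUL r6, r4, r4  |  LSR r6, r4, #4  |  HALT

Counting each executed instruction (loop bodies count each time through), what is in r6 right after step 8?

1

r6=27
r4=21
r0=18
r7=21
STR r4, [32] → M[32]=21
r6=-(27)=-27
r6=21*21=441
r6=21>>4=1
After step 8: r6 = 1.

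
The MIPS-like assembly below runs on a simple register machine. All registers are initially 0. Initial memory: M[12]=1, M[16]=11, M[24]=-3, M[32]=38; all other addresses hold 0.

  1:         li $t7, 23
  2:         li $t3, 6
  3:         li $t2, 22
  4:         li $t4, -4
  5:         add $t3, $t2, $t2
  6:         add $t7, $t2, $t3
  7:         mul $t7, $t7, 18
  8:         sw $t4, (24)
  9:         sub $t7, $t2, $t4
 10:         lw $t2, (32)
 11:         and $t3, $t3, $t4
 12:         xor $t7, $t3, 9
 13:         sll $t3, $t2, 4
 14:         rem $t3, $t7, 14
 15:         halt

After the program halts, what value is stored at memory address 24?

li $t7, 23 → $t7=23
li $t3, 6 → $t3=6
li $t2, 22 → $t2=22
li $t4, -4 → $t4=-4
add $t3, $t2, $t2 → $t3=22+22=44
add $t7, $t2, $t3 → $t7=22+44=66
mul $t7, $t7, 18 → $t7=66*18=1188
sw $t4, (24) → M[24]=-4
sub $t7, $t2, $t4 → $t7=22-(-4)=26
lw $t2, (32) → $t2=M[32]=38
and $t3, $t3, $t4 → $t3=44&(-4)=44
xor $t7, $t3, 9 → $t7=44^9=37
sll $t3, $t2, 4 → $t3=38<<4=608
rem $t3, $t7, 14 → $t3=37%14=9
halt.

-4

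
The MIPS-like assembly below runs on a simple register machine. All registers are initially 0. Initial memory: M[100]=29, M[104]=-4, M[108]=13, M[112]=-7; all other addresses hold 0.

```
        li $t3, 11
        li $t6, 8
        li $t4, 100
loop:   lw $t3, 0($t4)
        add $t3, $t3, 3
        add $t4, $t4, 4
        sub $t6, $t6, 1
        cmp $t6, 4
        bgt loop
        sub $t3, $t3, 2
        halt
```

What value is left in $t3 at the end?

-6

after li $t3, 11: $t3=11
after li $t6, 8: $t6=8
after li $t4, 100: $t4=100
after lw $t3, 0($t4): $t3=M[100]=29
after add $t3, $t3, 3: $t3=29+3=32
after add $t4, $t4, 4: $t4=100+4=104
after sub $t6, $t6, 1: $t6=8-1=7
cmp $t6, 4  (cmp 7,4)
bgt loop: taken
after lw $t3, 0($t4): $t3=M[104]=-4
after add $t3, $t3, 3: $t3=(-4)+3=-1
after add $t4, $t4, 4: $t4=104+4=108
after sub $t6, $t6, 1: $t6=7-1=6
cmp $t6, 4  (cmp 6,4)
bgt loop: taken
after lw $t3, 0($t4): $t3=M[108]=13
after add $t3, $t3, 3: $t3=13+3=16
after add $t4, $t4, 4: $t4=108+4=112
after sub $t6, $t6, 1: $t6=6-1=5
cmp $t6, 4  (cmp 5,4)
bgt loop: taken
after lw $t3, 0($t4): $t3=M[112]=-7
after add $t3, $t3, 3: $t3=(-7)+3=-4
after add $t4, $t4, 4: $t4=112+4=116
after sub $t6, $t6, 1: $t6=5-1=4
cmp $t6, 4  (cmp 4,4)
bgt loop: not taken
after sub $t3, $t3, 2: $t3=(-4)-2=-6
halt.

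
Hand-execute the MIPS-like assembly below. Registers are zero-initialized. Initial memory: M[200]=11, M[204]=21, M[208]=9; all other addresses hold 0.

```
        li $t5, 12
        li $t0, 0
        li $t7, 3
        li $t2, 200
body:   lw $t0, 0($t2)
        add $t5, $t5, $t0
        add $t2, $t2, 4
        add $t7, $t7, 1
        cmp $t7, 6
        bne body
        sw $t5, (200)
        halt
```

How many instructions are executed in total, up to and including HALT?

24

$t5=12
$t0=0
$t7=3
$t2=200
$t0=M[200]=11
$t5=12+11=23
$t2=200+4=204
$t7=3+1=4
cmp $t7, 6  (cmp 4,6)
bne body: taken
$t0=M[204]=21
$t5=23+21=44
$t2=204+4=208
$t7=4+1=5
cmp $t7, 6  (cmp 5,6)
bne body: taken
$t0=M[208]=9
$t5=44+9=53
$t2=208+4=212
$t7=5+1=6
cmp $t7, 6  (cmp 6,6)
bne body: not taken
sw $t5, (200) → M[200]=53
halt.
Total executed instructions: 24.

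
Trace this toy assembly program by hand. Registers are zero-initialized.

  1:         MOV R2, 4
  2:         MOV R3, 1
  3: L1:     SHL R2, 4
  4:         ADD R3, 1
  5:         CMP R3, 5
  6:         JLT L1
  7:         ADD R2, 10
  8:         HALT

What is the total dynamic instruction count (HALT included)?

R2=4
R3=1
R2=4<<4=64
R3=1+1=2
CMP R3, 5  (cmp 2,5)
JLT L1: taken
R2=64<<4=1024
R3=2+1=3
CMP R3, 5  (cmp 3,5)
JLT L1: taken
R2=1024<<4=16384
R3=3+1=4
CMP R3, 5  (cmp 4,5)
JLT L1: taken
R2=16384<<4=262144
R3=4+1=5
CMP R3, 5  (cmp 5,5)
JLT L1: not taken
R2=262144+10=262154
halt.
Total executed instructions: 20.

20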